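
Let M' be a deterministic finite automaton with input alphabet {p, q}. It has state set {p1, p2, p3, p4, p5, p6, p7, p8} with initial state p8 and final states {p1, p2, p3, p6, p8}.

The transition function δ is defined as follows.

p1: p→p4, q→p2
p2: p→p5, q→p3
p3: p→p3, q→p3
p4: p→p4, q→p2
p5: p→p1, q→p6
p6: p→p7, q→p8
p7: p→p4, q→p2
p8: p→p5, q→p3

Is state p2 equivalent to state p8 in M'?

Every state is reachable, so we keep all 8.
P0 = {p1,p2,p3,p6,p8} | {p4,p5,p7}.
Split {p1,p2,p3,p6,p8} by δ(·,p) → {p1,p2,p6,p8} and {p3}.
Split {p1,p2,p6,p8} by δ(·,q) → {p1,p6} and {p2,p8}.
Split {p4,p5,p7} by δ(·,p) → {p4,p7} and {p5}.
The partition is now stable with 5 blocks: {p1,p6} | {p4,p7} | {p3} | {p2,p8} | {p5}.
p2 and p8 lie in the same block of the stable partition, so they are equivalent — no string distinguishes them.

Yes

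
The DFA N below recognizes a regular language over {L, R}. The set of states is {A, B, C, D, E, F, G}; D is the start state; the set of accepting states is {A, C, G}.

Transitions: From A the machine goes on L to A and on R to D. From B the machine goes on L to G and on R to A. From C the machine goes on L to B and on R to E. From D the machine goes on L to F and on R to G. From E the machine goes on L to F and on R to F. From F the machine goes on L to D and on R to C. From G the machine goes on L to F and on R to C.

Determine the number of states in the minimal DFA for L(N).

7

P0 = {A,C,G} | {B,D,E,F}.
Split {A,C,G} by δ(·,L) → {C,G} and {A}.
Split {C,G} by δ(·,R) → {C} and {G}.
Split {B,D,E,F} by δ(·,L) → {D,E,F} and {B}.
Refine {D,E,F} on symbol R: members go to different blocks, giving {D} and {E} and {F}.
No further refinement is possible. Final partition (7 blocks): {C} | {D} | {A} | {G} | {B} | {E} | {F}.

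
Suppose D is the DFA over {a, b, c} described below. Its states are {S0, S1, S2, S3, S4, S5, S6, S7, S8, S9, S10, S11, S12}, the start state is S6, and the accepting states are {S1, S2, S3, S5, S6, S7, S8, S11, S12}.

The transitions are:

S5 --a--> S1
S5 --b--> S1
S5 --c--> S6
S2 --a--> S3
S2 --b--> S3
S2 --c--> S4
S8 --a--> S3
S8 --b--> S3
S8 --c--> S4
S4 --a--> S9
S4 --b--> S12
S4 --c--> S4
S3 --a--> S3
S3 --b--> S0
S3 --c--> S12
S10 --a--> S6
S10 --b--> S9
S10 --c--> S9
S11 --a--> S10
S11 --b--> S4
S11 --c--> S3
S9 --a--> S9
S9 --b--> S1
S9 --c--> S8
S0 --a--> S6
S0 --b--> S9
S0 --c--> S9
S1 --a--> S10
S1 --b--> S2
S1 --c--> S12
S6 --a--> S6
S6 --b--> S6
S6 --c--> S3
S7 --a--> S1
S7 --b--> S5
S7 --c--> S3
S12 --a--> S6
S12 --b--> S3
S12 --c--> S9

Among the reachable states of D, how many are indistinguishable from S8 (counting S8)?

States {S5,S7,S11} cannot be reached from the start state, so discard them.
P0 = {S1,S2,S3,S6,S8,S12} | {S0,S4,S9,S10}.
On input a, block {S1,S2,S3,S6,S8,S12} splits into {S2,S3,S6,S8,S12} and {S1}.
On input b, block {S2,S3,S6,S8,S12} splits into {S2,S6,S8,S12} and {S3}.
Split {S2,S6,S8,S12} by δ(·,a) → {S2,S8} and {S6,S12}.
On input a, block {S0,S4,S9,S10} splits into {S0,S10} and {S4,S9}.
On input b, block {S6,S12} splits into {S6} and {S12}.
Split {S4,S9} by δ(·,b) → {S4} and {S9}.
No further refinement is possible. Final partition (8 blocks): {S2,S8} | {S0,S10} | {S1} | {S3} | {S6} | {S4} | {S12} | {S9}.
The equivalence class containing S8 is {S2,S8}, of size 2.

2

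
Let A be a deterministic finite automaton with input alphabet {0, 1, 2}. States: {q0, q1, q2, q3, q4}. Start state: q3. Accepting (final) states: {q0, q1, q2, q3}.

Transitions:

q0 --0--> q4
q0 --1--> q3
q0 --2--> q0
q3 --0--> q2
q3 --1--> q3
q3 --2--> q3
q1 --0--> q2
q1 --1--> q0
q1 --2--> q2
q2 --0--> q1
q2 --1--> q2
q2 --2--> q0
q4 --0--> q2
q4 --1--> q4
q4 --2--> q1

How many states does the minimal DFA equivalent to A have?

5

Start with accepting vs non-accepting: {q0,q1,q2,q3} | {q4}.
Split {q0,q1,q2,q3} by δ(·,0) → {q1,q2,q3} and {q0}.
Refine {q1,q2,q3} on symbol 1: members go to different blocks, giving {q2,q3} and {q1}.
Split {q2,q3} by δ(·,0) → {q2} and {q3}.
Stable partition: {q2} | {q4} | {q0} | {q1} | {q3} — 5 equivalence classes.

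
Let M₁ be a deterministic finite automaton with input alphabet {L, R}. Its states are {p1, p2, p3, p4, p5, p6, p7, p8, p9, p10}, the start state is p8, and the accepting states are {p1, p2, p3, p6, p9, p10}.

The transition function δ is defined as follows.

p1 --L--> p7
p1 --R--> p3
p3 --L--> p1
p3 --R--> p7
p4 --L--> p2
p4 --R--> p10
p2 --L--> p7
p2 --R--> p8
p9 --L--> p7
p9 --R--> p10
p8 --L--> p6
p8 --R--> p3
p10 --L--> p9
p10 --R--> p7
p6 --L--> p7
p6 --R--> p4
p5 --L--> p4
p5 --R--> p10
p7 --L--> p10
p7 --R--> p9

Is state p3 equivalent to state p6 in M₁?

No

States {p5} cannot be reached from the start state, so discard them.
Initial partition by acceptance: {p1,p2,p3,p6,p9,p10} | {p4,p7,p8}.
Split {p1,p2,p3,p6,p9,p10} by δ(·,L) → {p1,p2,p6,p9} and {p3,p10}.
Refine {p1,p2,p6,p9} on symbol R: members go to different blocks, giving {p1,p9} and {p2,p6}.
Refine {p4,p7,p8} on symbol L: members go to different blocks, giving {p4,p8} and {p7}.
Stable partition: {p1,p9} | {p4,p8} | {p3,p10} | {p2,p6} | {p7} — 5 equivalence classes.
p3 and p6 end up in different blocks, so they are distinguishable. For instance, the string 'L' is accepted from only p3.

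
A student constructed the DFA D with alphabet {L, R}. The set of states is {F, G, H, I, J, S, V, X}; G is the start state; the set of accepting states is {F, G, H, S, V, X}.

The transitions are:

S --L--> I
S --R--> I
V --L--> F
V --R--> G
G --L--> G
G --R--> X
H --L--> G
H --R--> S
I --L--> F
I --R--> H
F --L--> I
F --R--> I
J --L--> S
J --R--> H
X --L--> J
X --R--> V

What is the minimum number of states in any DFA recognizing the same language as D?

6

All states are reachable from the start state.
Initial partition by acceptance: {F,G,H,S,V,X} | {I,J}.
Refine {F,G,H,S,V,X} on symbol L: members go to different blocks, giving {G,H,V} and {F,S,X}.
On input L, block {G,H,V} splits into {G,H} and {V}.
On input R, block {F,S,X} splits into {F,S} and {X}.
On input R, block {G,H} splits into {G} and {H}.
No further refinement is possible. Final partition (6 blocks): {G} | {I,J} | {F,S} | {V} | {X} | {H}.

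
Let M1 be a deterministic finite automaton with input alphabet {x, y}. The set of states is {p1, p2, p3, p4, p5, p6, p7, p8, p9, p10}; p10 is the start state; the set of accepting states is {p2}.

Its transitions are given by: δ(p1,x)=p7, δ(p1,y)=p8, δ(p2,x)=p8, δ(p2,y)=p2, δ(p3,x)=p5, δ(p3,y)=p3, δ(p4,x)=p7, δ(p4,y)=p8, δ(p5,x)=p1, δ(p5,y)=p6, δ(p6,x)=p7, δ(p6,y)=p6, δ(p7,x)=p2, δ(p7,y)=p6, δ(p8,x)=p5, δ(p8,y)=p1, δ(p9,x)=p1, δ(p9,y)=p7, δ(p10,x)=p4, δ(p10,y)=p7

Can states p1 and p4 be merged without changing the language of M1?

States {p3,p9} cannot be reached from the start state, so discard them.
P0 = {p2} | {p1,p4,p5,p6,p7,p8,p10}.
On input x, block {p1,p4,p5,p6,p7,p8,p10} splits into {p1,p4,p5,p6,p8,p10} and {p7}.
Split {p1,p4,p5,p6,p8,p10} by δ(·,x) → {p1,p4,p6} and {p5,p8,p10}.
On input y, block {p1,p4,p6} splits into {p1,p4} and {p6}.
Refine {p5,p8,p10} on symbol x: members go to different blocks, giving {p5,p10} and {p8}.
On input y, block {p5,p10} splits into {p5} and {p10}.
No further refinement is possible. Final partition (7 blocks): {p2} | {p1,p4} | {p7} | {p5} | {p6} | {p8} | {p10}.
p1 and p4 lie in the same block of the stable partition, so they are equivalent — no string distinguishes them.

Yes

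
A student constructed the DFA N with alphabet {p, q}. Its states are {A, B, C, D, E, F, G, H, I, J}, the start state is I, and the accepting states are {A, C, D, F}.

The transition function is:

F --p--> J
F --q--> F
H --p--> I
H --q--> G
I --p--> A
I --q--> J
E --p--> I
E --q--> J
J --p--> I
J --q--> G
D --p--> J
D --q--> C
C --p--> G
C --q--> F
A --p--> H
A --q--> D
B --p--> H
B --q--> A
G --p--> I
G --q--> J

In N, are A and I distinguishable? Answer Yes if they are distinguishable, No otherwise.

Reachable states from the start: {A,C,D,F,G,H,I,J}. Unreachable: {B,E} — drop them.
Start with accepting vs non-accepting: {A,C,D,F} | {G,H,I,J}.
Split {G,H,I,J} by δ(·,p) → {G,H,J} and {I}.
No further refinement is possible. Final partition (3 blocks): {A,C,D,F} | {G,H,J} | {I}.
A and I end up in different blocks, so they are distinguishable. For instance, the string 'ε' is accepted from only A.

Yes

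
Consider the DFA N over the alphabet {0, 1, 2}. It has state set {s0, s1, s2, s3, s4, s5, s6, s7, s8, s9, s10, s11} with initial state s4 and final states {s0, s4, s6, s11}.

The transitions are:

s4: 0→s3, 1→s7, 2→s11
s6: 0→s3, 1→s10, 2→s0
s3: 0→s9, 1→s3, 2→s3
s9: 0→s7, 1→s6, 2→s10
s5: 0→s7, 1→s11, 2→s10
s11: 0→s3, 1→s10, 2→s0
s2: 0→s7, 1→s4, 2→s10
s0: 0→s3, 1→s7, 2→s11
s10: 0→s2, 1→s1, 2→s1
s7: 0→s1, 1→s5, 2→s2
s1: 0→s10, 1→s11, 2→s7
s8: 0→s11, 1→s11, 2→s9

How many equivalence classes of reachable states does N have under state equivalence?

4

Reachable states from the start: {s0,s1,s2,s3,s4,s5,s6,s7,s9,s10,s11}. Unreachable: {s8} — drop them.
Start with accepting vs non-accepting: {s0,s4,s6,s11} | {s1,s2,s3,s5,s7,s9,s10}.
Refine {s1,s2,s3,s5,s7,s9,s10} on symbol 1: members go to different blocks, giving {s1,s2,s5,s9} and {s3,s7,s10}.
Split {s3,s7,s10} by δ(·,1) → {s7,s10} and {s3}.
The partition is now stable with 4 blocks: {s0,s4,s6,s11} | {s1,s2,s5,s9} | {s7,s10} | {s3}.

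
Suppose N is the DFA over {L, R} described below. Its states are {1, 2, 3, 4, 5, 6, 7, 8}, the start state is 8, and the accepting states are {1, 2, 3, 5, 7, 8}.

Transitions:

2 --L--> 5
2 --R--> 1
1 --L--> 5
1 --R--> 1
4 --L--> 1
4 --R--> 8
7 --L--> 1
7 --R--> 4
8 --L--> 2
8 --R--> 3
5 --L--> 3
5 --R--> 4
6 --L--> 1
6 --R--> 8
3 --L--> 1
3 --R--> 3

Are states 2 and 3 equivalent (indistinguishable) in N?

First remove the unreachable states {6,7}; 6 states remain.
P0 = {1,2,3,5,8} | {4}.
Refine {1,2,3,5,8} on symbol R: members go to different blocks, giving {1,2,3,8} and {5}.
Split {1,2,3,8} by δ(·,L) → {1,2} and {3,8}.
The partition is now stable with 4 blocks: {1,2} | {4} | {5} | {3,8}.
2 and 3 end up in different blocks, so they are distinguishable. For instance, the string 'LR' is accepted from only 3.

No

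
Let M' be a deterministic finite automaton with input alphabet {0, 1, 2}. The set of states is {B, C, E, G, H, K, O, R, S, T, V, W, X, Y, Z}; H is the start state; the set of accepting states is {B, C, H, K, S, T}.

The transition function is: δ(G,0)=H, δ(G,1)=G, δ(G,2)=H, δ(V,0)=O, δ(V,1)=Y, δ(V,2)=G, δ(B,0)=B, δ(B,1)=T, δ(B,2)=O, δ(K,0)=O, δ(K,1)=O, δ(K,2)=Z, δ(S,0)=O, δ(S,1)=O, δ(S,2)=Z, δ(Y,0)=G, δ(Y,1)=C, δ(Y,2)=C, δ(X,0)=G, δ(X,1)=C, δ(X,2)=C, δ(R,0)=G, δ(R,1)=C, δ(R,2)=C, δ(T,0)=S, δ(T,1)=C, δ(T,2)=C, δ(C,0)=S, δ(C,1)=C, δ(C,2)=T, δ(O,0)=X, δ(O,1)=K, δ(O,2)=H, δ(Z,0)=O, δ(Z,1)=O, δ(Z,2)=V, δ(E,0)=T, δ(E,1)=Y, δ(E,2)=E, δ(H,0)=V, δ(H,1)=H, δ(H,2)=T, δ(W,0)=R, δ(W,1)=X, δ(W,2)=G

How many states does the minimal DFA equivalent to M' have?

States {B,E,R,W} cannot be reached from the start state, so discard them.
Initial partition by acceptance: {C,H,K,S,T} | {G,O,V,X,Y,Z}.
On input 0, block {C,H,K,S,T} splits into {H,K,S} and {C,T}.
Refine {H,K,S} on symbol 1: members go to different blocks, giving {K,S} and {H}.
On input 0, block {G,O,V,X,Y,Z} splits into {O,V,X,Y,Z} and {G}.
On input 0, block {O,V,X,Y,Z} splits into {O,V,Z} and {X,Y}.
Split {O,V,Z} by δ(·,0) → {V,Z} and {O}.
On input 1, block {V,Z} splits into {V} and {Z}.
The partition is now stable with 8 blocks: {K,S} | {V} | {C,T} | {H} | {G} | {X,Y} | {O} | {Z}.

8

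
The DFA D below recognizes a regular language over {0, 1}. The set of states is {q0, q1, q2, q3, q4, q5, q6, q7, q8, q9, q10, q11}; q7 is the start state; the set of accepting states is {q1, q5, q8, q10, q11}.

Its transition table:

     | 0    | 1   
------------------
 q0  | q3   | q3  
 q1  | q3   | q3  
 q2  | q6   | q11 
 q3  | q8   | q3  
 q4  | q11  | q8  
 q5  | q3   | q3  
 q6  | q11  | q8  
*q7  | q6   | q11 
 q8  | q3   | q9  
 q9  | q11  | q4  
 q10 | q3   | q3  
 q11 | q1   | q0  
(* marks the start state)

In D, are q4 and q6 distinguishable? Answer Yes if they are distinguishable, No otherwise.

No

First remove the unreachable states {q2,q5,q10}; 9 states remain.
P0 = {q1,q8,q11} | {q0,q3,q4,q6,q7,q9}.
Split {q1,q8,q11} by δ(·,0) → {q1,q8} and {q11}.
Split {q0,q3,q4,q6,q7,q9} by δ(·,0) → {q4,q6,q9} and {q0,q7} and {q3}.
Refine {q1,q8} on symbol 1: members go to different blocks, giving {q1} and {q8}.
Split {q4,q6,q9} by δ(·,1) → {q4,q6} and {q9}.
Refine {q0,q7} on symbol 0: members go to different blocks, giving {q0} and {q7}.
No further refinement is possible. Final partition (8 blocks): {q1} | {q4,q6} | {q11} | {q0} | {q3} | {q8} | {q9} | {q7}.
q4 and q6 lie in the same block of the stable partition, so they are equivalent — no string distinguishes them.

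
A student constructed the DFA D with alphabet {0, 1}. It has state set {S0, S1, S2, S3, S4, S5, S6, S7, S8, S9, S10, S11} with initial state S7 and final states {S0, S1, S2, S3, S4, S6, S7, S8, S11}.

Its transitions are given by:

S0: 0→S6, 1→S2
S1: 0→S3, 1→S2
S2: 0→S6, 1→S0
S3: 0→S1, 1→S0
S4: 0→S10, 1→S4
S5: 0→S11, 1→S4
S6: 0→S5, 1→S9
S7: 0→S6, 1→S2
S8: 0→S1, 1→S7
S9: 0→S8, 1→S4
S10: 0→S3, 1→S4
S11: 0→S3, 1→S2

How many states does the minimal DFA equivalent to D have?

All states are reachable from the start state.
Start with accepting vs non-accepting: {S0,S1,S2,S3,S4,S6,S7,S8,S11} | {S5,S9,S10}.
Refine {S0,S1,S2,S3,S4,S6,S7,S8,S11} on symbol 0: members go to different blocks, giving {S0,S1,S2,S3,S7,S8,S11} and {S4,S6}.
Split {S0,S1,S2,S3,S7,S8,S11} by δ(·,0) → {S1,S3,S8,S11} and {S0,S2,S7}.
Refine {S4,S6} on symbol 1: members go to different blocks, giving {S4} and {S6}.
No further refinement is possible. Final partition (5 blocks): {S1,S3,S8,S11} | {S5,S9,S10} | {S4} | {S0,S2,S7} | {S6}.

5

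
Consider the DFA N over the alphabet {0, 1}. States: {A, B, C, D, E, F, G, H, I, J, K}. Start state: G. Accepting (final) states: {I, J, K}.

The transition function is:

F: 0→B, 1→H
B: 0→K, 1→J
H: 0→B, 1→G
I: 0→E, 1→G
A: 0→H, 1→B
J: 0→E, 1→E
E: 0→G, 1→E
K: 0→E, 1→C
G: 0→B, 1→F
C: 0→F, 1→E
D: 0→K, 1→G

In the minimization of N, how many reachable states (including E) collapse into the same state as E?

Reachable states from the start: {B,C,E,F,G,H,J,K}. Unreachable: {A,D,I} — drop them.
Start with accepting vs non-accepting: {J,K} | {B,C,E,F,G,H}.
On input 0, block {B,C,E,F,G,H} splits into {C,E,F,G,H} and {B}.
Split {C,E,F,G,H} by δ(·,0) → {F,G,H} and {C,E}.
The partition is now stable with 4 blocks: {J,K} | {F,G,H} | {B} | {C,E}.
The equivalence class containing E is {C,E}, of size 2.

2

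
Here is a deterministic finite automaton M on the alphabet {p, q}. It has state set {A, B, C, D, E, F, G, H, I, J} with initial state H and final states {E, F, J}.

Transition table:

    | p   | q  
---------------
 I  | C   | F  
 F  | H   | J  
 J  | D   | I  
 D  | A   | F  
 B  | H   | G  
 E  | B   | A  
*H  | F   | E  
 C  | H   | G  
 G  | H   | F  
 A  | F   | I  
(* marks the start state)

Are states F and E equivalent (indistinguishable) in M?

Start with accepting vs non-accepting: {E,F,J} | {A,B,C,D,G,H,I}.
On input q, block {E,F,J} splits into {E,J} and {F}.
Refine {A,B,C,D,G,H,I} on symbol p: members go to different blocks, giving {B,C,D,G,I} and {A,H}.
On input q, block {E,J} splits into {E} and {J}.
On input p, block {B,C,D,G,I} splits into {B,C,D,G} and {I}.
Split {B,C,D,G} by δ(·,q) → {B,C} and {D,G}.
On input q, block {A,H} splits into {A} and {H}.
Split {D,G} by δ(·,p) → {D} and {G}.
No further refinement is possible. Final partition (9 blocks): {E} | {B,C} | {F} | {A} | {J} | {I} | {D} | {H} | {G}.
F and E end up in different blocks, so they are distinguishable. For instance, the string 'q' is accepted from only F.

No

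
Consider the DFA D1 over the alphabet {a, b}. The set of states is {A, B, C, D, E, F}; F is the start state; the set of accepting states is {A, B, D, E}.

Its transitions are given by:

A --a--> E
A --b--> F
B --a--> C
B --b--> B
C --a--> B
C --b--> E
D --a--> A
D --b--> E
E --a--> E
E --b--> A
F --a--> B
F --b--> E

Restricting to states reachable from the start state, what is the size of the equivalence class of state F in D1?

Reachable states from the start: {A,B,C,E,F}. Unreachable: {D} — drop them.
Initial partition by acceptance: {A,B,E} | {C,F}.
Refine {A,B,E} on symbol a: members go to different blocks, giving {A,E} and {B}.
On input b, block {A,E} splits into {A} and {E}.
No further refinement is possible. Final partition (4 blocks): {A} | {C,F} | {B} | {E}.
State F belongs to the block {C,F}, which has 2 states.

2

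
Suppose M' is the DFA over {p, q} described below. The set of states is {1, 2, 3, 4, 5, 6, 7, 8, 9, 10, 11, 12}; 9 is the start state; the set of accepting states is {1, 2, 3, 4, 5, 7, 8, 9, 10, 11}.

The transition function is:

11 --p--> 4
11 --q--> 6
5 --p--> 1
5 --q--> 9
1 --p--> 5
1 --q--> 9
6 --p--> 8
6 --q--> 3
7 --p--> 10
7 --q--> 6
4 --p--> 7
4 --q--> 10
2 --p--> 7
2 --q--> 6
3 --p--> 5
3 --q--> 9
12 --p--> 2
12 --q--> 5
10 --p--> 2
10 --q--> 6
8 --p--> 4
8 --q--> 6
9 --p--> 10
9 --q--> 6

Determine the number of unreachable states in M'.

2

Starting at 9 and following transitions, the reachable set is {1, 2, 3, 4, 5, 6, 7, 8, 9, 10}. That leaves 11, 12 unreachable — 2 in total.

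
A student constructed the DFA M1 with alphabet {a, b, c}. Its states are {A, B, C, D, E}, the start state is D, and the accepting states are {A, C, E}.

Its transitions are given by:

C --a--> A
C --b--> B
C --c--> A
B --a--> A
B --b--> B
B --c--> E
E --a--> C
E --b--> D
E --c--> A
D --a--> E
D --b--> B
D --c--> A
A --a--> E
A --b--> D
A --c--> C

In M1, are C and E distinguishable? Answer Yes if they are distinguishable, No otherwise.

No

P0 = {A,C,E} | {B,D}.
Stable partition: {A,C,E} | {B,D} — 2 equivalence classes.
C and E lie in the same block of the stable partition, so they are equivalent — no string distinguishes them.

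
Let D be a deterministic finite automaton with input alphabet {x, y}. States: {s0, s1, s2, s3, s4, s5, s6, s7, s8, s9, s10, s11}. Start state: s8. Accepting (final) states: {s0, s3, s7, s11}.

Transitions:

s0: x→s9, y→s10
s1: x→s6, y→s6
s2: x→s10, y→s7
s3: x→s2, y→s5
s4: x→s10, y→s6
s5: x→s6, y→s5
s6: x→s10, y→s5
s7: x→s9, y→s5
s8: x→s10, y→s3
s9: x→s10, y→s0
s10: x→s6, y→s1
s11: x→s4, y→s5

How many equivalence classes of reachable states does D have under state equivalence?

Reachable states from the start: {s0,s1,s2,s3,s5,s6,s7,s8,s9,s10}. Unreachable: {s4,s11} — drop them.
P0 = {s0,s3,s7} | {s1,s2,s5,s6,s8,s9,s10}.
On input y, block {s1,s2,s5,s6,s8,s9,s10} splits into {s1,s5,s6,s10} and {s2,s8,s9}.
Stable partition: {s0,s3,s7} | {s1,s5,s6,s10} | {s2,s8,s9} — 3 equivalence classes.

3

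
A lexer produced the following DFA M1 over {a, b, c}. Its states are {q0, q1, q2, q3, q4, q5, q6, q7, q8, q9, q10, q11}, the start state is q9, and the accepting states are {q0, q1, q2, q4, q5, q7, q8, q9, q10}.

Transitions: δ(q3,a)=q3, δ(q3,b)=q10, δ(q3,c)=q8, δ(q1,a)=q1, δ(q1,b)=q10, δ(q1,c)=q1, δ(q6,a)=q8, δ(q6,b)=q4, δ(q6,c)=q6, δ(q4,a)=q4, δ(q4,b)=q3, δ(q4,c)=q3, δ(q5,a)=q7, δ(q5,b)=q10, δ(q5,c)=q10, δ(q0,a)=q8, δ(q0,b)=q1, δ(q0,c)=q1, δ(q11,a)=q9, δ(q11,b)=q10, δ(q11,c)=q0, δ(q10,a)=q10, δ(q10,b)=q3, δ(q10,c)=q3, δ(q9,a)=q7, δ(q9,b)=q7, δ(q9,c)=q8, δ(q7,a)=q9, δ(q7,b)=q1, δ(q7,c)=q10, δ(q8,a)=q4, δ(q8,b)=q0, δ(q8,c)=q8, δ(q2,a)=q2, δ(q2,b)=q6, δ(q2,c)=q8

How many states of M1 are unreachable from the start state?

4

No path from q9 leads to q2, q5, q6, q11; the other 8 states are all reachable.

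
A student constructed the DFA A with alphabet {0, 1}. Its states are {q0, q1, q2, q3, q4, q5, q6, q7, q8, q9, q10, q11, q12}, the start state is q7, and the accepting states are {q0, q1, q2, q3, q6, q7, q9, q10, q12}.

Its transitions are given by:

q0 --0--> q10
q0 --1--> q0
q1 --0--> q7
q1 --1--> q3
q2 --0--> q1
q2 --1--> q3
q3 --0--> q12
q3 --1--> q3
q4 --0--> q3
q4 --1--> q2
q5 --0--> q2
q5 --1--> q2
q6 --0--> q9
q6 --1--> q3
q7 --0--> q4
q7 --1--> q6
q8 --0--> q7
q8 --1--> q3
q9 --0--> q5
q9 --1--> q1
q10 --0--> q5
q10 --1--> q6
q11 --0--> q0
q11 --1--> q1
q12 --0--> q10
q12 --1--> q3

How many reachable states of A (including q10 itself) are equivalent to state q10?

States {q0,q8,q11} cannot be reached from the start state, so discard them.
P0 = {q1,q2,q3,q6,q7,q9,q10,q12} | {q4,q5}.
Refine {q1,q2,q3,q6,q7,q9,q10,q12} on symbol 0: members go to different blocks, giving {q1,q2,q3,q6,q12} and {q7,q9,q10}.
On input 0, block {q1,q2,q3,q6,q12} splits into {q1,q6,q12} and {q2,q3}.
The partition is now stable with 4 blocks: {q1,q6,q12} | {q4,q5} | {q7,q9,q10} | {q2,q3}.
State q10 belongs to the block {q7,q9,q10}, which has 3 states.

3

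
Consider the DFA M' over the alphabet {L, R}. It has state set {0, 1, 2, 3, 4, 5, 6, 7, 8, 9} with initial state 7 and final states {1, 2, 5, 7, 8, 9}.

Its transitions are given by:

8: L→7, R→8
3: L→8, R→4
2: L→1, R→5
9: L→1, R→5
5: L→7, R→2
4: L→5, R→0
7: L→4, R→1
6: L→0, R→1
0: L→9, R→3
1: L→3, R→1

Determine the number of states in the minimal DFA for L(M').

3

States {6} cannot be reached from the start state, so discard them.
P0 = {1,2,5,7,8,9} | {0,3,4}.
Split {1,2,5,7,8,9} by δ(·,L) → {2,5,8,9} and {1,7}.
The partition is now stable with 3 blocks: {2,5,8,9} | {0,3,4} | {1,7}.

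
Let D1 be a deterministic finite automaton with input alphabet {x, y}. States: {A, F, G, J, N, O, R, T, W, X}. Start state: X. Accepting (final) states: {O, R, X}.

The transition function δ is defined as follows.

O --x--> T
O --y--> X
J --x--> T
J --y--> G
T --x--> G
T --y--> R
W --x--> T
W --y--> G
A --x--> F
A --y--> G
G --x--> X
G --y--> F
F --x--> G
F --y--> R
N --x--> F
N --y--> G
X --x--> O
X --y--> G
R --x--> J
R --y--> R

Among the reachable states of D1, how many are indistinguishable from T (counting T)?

States {A,N,W} cannot be reached from the start state, so discard them.
Initial partition by acceptance: {O,R,X} | {F,G,J,T}.
Split {O,R,X} by δ(·,x) → {O,R} and {X}.
On input y, block {O,R} splits into {R} and {O}.
On input x, block {F,G,J,T} splits into {F,J,T} and {G}.
Refine {F,J,T} on symbol x: members go to different blocks, giving {F,T} and {J}.
Stable partition: {R} | {F,T} | {X} | {O} | {G} | {J} — 6 equivalence classes.
The equivalence class containing T is {F,T}, of size 2.

2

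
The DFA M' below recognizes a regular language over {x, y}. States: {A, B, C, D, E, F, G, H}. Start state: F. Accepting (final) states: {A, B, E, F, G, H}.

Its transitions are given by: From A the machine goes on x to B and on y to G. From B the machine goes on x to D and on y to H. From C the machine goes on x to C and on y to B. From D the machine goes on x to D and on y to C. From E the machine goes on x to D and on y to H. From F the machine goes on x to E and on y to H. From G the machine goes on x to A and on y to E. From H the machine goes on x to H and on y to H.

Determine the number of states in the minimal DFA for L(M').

States {A,G} cannot be reached from the start state, so discard them.
Start with accepting vs non-accepting: {B,E,F,H} | {C,D}.
On input x, block {B,E,F,H} splits into {B,E} and {F,H}.
On input y, block {C,D} splits into {C} and {D}.
Refine {F,H} on symbol x: members go to different blocks, giving {F} and {H}.
No further refinement is possible. Final partition (5 blocks): {B,E} | {C} | {F} | {D} | {H}.

5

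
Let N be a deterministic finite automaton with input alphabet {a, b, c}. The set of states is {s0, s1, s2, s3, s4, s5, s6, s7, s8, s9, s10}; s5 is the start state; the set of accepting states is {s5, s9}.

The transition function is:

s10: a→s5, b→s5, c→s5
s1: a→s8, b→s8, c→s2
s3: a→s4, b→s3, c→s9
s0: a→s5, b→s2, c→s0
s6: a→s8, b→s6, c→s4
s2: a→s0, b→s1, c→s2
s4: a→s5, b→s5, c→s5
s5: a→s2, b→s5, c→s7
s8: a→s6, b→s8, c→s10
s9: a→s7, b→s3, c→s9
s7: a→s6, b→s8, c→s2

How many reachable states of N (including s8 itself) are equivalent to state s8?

2

Reachable states from the start: {s0,s1,s2,s4,s5,s6,s7,s8,s10}. Unreachable: {s3,s9} — drop them.
P0 = {s5} | {s0,s1,s2,s4,s6,s7,s8,s10}.
On input a, block {s0,s1,s2,s4,s6,s7,s8,s10} splits into {s1,s2,s6,s7,s8} and {s0,s4,s10}.
Refine {s1,s2,s6,s7,s8} on symbol a: members go to different blocks, giving {s1,s6,s7,s8} and {s2}.
Split {s1,s6,s7,s8} by δ(·,c) → {s1,s7} and {s6,s8}.
Refine {s0,s4,s10} on symbol b: members go to different blocks, giving {s4,s10} and {s0}.
Stable partition: {s5} | {s1,s7} | {s4,s10} | {s2} | {s6,s8} | {s0} — 6 equivalence classes.
State s8 belongs to the block {s6,s8}, which has 2 states.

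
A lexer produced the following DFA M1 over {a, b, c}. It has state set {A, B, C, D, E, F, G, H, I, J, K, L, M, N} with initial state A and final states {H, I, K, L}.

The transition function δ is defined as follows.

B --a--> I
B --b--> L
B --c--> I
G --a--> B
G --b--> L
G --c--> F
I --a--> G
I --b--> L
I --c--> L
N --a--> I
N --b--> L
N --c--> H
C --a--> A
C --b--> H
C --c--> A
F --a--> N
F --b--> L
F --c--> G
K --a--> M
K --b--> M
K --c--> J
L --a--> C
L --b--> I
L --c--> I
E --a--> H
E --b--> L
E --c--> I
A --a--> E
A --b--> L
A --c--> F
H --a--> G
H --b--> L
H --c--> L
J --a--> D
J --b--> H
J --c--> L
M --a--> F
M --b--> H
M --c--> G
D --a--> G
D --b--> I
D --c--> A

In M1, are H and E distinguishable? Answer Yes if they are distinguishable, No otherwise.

Yes

Reachable states from the start: {A,B,C,E,F,G,H,I,L,N}. Unreachable: {D,J,K,M} — drop them.
P0 = {H,I,L} | {A,B,C,E,F,G,N}.
Split {A,B,C,E,F,G,N} by δ(·,a) → {A,C,F,G} and {B,E,N}.
Refine {A,C,F,G} on symbol a: members go to different blocks, giving {A,F,G} and {C}.
Refine {H,I,L} on symbol a: members go to different blocks, giving {H,I} and {L}.
The partition is now stable with 5 blocks: {H,I} | {A,F,G} | {B,E,N} | {C} | {L}.
H and E end up in different blocks, so they are distinguishable. For instance, the string 'ε' is accepted from only H.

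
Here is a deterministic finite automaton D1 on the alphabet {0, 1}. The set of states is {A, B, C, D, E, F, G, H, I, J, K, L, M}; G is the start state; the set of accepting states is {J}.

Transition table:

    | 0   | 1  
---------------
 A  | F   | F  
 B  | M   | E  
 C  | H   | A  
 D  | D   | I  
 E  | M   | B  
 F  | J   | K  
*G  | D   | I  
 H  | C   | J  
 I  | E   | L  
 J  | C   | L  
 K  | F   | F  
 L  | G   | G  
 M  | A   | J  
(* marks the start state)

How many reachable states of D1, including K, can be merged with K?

2

Every state is reachable, so we keep all 13.
P0 = {J} | {A,B,C,D,E,F,G,H,I,K,L,M}.
Split {A,B,C,D,E,F,G,H,I,K,L,M} by δ(·,0) → {A,B,C,D,E,G,H,I,K,L,M} and {F}.
On input 0, block {A,B,C,D,E,G,H,I,K,L,M} splits into {B,C,D,E,G,H,I,L,M} and {A,K}.
Split {B,C,D,E,G,H,I,L,M} by δ(·,0) → {B,C,D,E,G,H,I,L} and {M}.
On input 0, block {B,C,D,E,G,H,I,L} splits into {C,D,G,H,I,L} and {B,E}.
On input 0, block {C,D,G,H,I,L} splits into {C,D,G,H,L} and {I}.
On input 1, block {C,D,G,H,L} splits into {D,G} and {C} and {H} and {L}.
No further refinement is possible. Final partition (10 blocks): {J} | {D,G} | {F} | {A,K} | {M} | {B,E} | {I} | {C} | {H} | {L}.
The equivalence class containing K is {A,K}, of size 2.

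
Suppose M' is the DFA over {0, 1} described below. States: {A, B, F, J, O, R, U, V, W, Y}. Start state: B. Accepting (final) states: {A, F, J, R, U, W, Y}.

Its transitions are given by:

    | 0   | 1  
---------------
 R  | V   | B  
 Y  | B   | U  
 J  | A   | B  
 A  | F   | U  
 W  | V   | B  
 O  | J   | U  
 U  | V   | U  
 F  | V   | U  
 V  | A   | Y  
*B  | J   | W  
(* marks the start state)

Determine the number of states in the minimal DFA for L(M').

7

States {O,R} cannot be reached from the start state, so discard them.
Start with accepting vs non-accepting: {A,F,J,U,W,Y} | {B,V}.
On input 0, block {A,F,J,U,W,Y} splits into {F,U,W,Y} and {A,J}.
On input 1, block {F,U,W,Y} splits into {F,U,Y} and {W}.
Refine {B,V} on symbol 1: members go to different blocks, giving {V} and {B}.
Split {F,U,Y} by δ(·,0) → {F,U} and {Y}.
Refine {A,J} on symbol 0: members go to different blocks, giving {A} and {J}.
No further refinement is possible. Final partition (7 blocks): {F,U} | {V} | {A} | {W} | {B} | {Y} | {J}.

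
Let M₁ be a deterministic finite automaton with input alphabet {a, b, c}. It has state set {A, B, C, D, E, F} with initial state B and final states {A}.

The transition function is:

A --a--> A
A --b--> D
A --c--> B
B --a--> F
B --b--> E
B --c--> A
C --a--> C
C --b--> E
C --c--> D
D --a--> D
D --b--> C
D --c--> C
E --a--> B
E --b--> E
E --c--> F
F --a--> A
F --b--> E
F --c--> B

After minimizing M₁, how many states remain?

P0 = {A} | {B,C,D,E,F}.
Refine {B,C,D,E,F} on symbol a: members go to different blocks, giving {B,C,D,E} and {F}.
Refine {B,C,D,E} on symbol a: members go to different blocks, giving {C,D,E} and {B}.
Refine {C,D,E} on symbol a: members go to different blocks, giving {C,D} and {E}.
Split {C,D} by δ(·,b) → {C} and {D}.
The partition is now stable with 6 blocks: {A} | {C} | {F} | {B} | {E} | {D}.

6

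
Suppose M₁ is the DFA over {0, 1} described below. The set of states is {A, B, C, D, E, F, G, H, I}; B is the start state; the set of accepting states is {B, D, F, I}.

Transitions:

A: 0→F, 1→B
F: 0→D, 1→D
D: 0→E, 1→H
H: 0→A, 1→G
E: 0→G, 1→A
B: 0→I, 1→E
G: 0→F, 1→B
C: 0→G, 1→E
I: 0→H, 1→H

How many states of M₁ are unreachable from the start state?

1

BFS from B reaches {A, B, D, E, F, G, H, I}; the 1 state(s) C are never visited.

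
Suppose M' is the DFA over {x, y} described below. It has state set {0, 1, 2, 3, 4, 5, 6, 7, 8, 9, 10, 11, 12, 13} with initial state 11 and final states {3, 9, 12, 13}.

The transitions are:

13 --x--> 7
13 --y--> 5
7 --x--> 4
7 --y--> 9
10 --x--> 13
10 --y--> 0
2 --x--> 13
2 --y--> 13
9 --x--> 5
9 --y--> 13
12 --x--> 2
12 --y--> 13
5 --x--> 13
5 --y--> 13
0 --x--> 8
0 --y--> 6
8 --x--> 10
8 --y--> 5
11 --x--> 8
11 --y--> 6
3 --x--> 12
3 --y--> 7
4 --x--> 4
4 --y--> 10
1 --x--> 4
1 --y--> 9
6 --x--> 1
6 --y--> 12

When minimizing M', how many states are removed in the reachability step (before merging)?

1

Starting at 11 and following transitions, the reachable set is {0, 1, 2, 4, 5, 6, 7, 8, 9, 10, 11, 12, 13}. That leaves 3 unreachable — 1 in total.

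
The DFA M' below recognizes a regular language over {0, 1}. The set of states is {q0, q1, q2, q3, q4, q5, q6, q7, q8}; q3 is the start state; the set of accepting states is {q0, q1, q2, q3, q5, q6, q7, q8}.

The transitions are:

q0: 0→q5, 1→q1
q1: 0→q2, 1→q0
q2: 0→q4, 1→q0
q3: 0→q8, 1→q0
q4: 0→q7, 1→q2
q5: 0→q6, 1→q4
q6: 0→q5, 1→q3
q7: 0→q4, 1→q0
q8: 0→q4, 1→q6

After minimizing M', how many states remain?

Every state is reachable, so we keep all 9.
Initial partition by acceptance: {q0,q1,q2,q3,q5,q6,q7,q8} | {q4}.
Refine {q0,q1,q2,q3,q5,q6,q7,q8} on symbol 0: members go to different blocks, giving {q0,q1,q3,q5,q6} and {q2,q7,q8}.
On input 0, block {q0,q1,q3,q5,q6} splits into {q0,q5,q6} and {q1,q3}.
Refine {q0,q5,q6} on symbol 1: members go to different blocks, giving {q0,q6} and {q5}.
No further refinement is possible. Final partition (5 blocks): {q0,q6} | {q4} | {q2,q7,q8} | {q1,q3} | {q5}.

5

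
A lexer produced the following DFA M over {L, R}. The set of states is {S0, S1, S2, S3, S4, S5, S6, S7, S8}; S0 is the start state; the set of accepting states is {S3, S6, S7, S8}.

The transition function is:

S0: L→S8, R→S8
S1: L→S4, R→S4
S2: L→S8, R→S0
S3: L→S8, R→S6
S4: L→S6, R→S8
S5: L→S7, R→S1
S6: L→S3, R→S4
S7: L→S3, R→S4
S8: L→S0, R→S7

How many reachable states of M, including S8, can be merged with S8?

1

Reachable states from the start: {S0,S3,S4,S6,S7,S8}. Unreachable: {S1,S2,S5} — drop them.
Start with accepting vs non-accepting: {S3,S6,S7,S8} | {S0,S4}.
On input L, block {S3,S6,S7,S8} splits into {S3,S6,S7} and {S8}.
Split {S3,S6,S7} by δ(·,L) → {S6,S7} and {S3}.
Split {S0,S4} by δ(·,L) → {S0} and {S4}.
Stable partition: {S6,S7} | {S0} | {S8} | {S3} | {S4} — 5 equivalence classes.
State S8 belongs to the block {S8}, which has 1 states.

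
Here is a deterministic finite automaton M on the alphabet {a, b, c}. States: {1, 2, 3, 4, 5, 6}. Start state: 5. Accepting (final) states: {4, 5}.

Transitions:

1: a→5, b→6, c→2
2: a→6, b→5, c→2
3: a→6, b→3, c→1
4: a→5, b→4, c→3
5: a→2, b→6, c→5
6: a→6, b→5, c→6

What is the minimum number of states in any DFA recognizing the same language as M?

2

Reachable states from the start: {2,5,6}. Unreachable: {1,3,4} — drop them.
P0 = {5} | {2,6}.
No further refinement is possible. Final partition (2 blocks): {5} | {2,6}.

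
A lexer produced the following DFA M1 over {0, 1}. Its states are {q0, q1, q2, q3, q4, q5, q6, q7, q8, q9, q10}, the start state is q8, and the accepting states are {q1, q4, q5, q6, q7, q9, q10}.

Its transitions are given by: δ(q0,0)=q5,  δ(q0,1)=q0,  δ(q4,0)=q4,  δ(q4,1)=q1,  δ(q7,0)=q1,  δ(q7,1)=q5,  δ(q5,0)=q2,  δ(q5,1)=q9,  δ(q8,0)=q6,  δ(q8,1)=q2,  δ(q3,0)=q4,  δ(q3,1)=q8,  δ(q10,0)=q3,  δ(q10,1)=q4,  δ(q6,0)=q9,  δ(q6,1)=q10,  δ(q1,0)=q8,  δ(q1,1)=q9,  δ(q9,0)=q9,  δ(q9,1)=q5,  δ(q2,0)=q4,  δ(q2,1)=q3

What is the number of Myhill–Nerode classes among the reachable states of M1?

3

Reachable states from the start: {q1,q2,q3,q4,q5,q6,q8,q9,q10}. Unreachable: {q0,q7} — drop them.
Start with accepting vs non-accepting: {q1,q4,q5,q6,q9,q10} | {q2,q3,q8}.
Split {q1,q4,q5,q6,q9,q10} by δ(·,0) → {q1,q5,q10} and {q4,q6,q9}.
No further refinement is possible. Final partition (3 blocks): {q1,q5,q10} | {q2,q3,q8} | {q4,q6,q9}.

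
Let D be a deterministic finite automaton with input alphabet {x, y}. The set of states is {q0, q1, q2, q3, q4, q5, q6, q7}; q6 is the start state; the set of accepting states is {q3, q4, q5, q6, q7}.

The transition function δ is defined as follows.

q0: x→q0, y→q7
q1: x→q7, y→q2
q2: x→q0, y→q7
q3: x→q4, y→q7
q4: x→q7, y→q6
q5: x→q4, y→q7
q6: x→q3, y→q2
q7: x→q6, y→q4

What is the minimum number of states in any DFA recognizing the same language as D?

First remove the unreachable states {q1,q5}; 6 states remain.
Initial partition by acceptance: {q3,q4,q6,q7} | {q0,q2}.
Refine {q3,q4,q6,q7} on symbol y: members go to different blocks, giving {q3,q4,q7} and {q6}.
On input x, block {q3,q4,q7} splits into {q3,q4} and {q7}.
Refine {q3,q4} on symbol x: members go to different blocks, giving {q3} and {q4}.
The partition is now stable with 5 blocks: {q3} | {q0,q2} | {q6} | {q7} | {q4}.

5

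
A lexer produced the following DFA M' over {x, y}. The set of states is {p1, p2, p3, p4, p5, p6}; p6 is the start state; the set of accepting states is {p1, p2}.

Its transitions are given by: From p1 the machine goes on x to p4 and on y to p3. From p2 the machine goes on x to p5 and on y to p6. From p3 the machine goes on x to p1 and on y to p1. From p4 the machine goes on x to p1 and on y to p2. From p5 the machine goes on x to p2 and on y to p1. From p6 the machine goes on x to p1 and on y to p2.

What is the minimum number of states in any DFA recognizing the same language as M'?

All states are reachable from the start state.
Initial partition by acceptance: {p1,p2} | {p3,p4,p5,p6}.
No further refinement is possible. Final partition (2 blocks): {p1,p2} | {p3,p4,p5,p6}.

2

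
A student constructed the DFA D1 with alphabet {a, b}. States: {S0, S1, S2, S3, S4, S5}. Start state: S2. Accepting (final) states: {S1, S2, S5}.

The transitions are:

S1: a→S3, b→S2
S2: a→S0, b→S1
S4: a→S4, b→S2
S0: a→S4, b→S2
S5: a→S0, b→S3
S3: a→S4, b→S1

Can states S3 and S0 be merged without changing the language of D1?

Reachable states from the start: {S0,S1,S2,S3,S4}. Unreachable: {S5} — drop them.
Start with accepting vs non-accepting: {S1,S2} | {S0,S3,S4}.
No further refinement is possible. Final partition (2 blocks): {S1,S2} | {S0,S3,S4}.
S3 and S0 lie in the same block of the stable partition, so they are equivalent — no string distinguishes them.

Yes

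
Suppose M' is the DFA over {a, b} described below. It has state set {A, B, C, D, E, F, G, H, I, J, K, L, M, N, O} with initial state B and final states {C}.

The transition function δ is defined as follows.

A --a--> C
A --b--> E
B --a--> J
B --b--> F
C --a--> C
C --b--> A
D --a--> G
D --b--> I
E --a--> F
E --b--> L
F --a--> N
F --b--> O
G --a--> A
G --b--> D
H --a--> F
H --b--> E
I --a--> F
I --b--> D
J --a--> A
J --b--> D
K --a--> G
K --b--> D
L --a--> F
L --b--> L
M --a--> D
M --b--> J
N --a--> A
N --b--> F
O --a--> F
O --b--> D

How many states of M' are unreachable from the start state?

3

Starting at B and following transitions, the reachable set is {A, B, C, D, E, F, G, I, J, L, N, O}. That leaves H, K, M unreachable — 3 in total.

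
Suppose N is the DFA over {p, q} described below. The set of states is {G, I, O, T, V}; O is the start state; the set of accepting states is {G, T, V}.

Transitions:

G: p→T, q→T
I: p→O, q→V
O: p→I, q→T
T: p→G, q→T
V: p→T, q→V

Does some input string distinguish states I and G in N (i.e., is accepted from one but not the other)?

Yes

All states are reachable from the start state.
Start with accepting vs non-accepting: {G,T,V} | {I,O}.
The partition is now stable with 2 blocks: {G,T,V} | {I,O}.
I and G end up in different blocks, so they are distinguishable. For instance, the string 'ε' is accepted from only G.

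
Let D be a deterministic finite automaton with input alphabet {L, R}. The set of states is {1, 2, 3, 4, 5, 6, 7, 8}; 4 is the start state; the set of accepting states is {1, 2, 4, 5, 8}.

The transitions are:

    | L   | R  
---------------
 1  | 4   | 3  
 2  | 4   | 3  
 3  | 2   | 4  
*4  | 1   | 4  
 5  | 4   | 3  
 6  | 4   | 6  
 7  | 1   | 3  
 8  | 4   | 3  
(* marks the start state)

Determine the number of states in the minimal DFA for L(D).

3

Reachable states from the start: {1,2,3,4}. Unreachable: {5,6,7,8} — drop them.
Start with accepting vs non-accepting: {1,2,4} | {3}.
Split {1,2,4} by δ(·,R) → {1,2} and {4}.
The partition is now stable with 3 blocks: {1,2} | {3} | {4}.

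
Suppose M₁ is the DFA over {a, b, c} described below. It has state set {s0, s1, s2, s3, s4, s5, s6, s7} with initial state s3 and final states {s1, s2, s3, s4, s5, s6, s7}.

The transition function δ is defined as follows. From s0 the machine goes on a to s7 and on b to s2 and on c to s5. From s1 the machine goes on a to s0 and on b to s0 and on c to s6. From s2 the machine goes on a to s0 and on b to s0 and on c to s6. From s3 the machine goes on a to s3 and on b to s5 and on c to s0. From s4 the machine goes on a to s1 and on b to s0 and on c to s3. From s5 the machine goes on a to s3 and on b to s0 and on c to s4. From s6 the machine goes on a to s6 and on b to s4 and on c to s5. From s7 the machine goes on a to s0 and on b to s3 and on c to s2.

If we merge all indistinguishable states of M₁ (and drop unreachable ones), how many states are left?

7

P0 = {s1,s2,s3,s4,s5,s6,s7} | {s0}.
Split {s1,s2,s3,s4,s5,s6,s7} by δ(·,a) → {s3,s4,s5,s6} and {s1,s2,s7}.
On input a, block {s3,s4,s5,s6} splits into {s3,s5,s6} and {s4}.
On input b, block {s3,s5,s6} splits into {s3} and {s5} and {s6}.
On input b, block {s1,s2,s7} splits into {s1,s2} and {s7}.
Stable partition: {s3} | {s0} | {s1,s2} | {s4} | {s5} | {s6} | {s7} — 7 equivalence classes.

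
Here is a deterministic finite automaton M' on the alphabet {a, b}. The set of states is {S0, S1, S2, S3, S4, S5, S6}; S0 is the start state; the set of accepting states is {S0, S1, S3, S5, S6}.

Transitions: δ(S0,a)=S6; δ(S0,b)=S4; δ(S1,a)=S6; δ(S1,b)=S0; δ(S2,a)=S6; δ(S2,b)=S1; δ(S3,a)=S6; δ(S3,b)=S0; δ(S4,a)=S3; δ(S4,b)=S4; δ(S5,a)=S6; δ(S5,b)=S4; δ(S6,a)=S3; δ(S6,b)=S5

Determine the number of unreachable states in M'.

2

BFS from S0 reaches {S0, S3, S4, S5, S6}; the 2 state(s) S1, S2 are never visited.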